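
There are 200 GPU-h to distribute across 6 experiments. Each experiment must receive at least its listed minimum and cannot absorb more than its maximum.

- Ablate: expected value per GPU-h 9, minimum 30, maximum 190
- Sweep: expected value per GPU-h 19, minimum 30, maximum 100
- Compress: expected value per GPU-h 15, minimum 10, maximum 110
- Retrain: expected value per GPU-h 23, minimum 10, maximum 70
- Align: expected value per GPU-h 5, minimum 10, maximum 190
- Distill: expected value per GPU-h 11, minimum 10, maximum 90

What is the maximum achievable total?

3520

Meeting every minimum uses 30+30+10+10+10+10 = 100 GPU-h, leaving 100.
Order the experiments by expected value per GPU-h: Retrain 23 > Sweep 19 > Compress 15 > Distill 11 > Ablate 9 > Align 5.
Retrain takes 60 more to reach its cap of 70 → 40 left.
Only 40 left; Sweep takes them to reach 70.
Total = 9×30 + 19×70 + 15×10 + 23×70 + 5×10 + 11×10 = 3520.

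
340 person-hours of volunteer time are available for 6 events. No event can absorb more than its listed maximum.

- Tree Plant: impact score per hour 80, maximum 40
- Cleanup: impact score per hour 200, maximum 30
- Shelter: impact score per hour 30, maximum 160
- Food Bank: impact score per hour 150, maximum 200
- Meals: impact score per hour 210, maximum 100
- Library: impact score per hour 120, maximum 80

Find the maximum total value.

58200

Order the events by impact score per hour: Meals 210 > Cleanup 200 > Food Bank 150 > Library 120 > Tree Plant 80 > Shelter 30.
Meals: +100 to 100 (cap) → 240 left.
Cleanup takes 30 to reach its cap of 30 → 210 left.
Food Bank: +200 to 200 (cap) → 10 left.
Only 10 left; Library takes them to reach 10.
Total = 200×30 + 150×200 + 210×100 + 120×10 = 58200.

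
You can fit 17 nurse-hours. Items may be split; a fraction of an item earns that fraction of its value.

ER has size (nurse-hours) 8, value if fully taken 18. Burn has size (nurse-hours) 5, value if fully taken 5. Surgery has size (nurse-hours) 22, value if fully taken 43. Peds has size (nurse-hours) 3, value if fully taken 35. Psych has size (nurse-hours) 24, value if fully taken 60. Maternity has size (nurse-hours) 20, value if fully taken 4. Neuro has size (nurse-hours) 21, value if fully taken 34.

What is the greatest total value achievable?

70

Sort by value density: Peds 35/3≈11.7, Psych 60/24≈2.5, ER 18/8≈2.25, Surgery 43/22≈1.95, Neuro 34/21≈1.62, Burn 5/5≈1, Maternity 4/20≈0.2.
Take all of Peds (3 nurse-hours, value 35) — 14 nurse-hours left.
Fill the last 14 nurse-hours with part of Psych: 14/24 of it earns 35.
Total value = 70.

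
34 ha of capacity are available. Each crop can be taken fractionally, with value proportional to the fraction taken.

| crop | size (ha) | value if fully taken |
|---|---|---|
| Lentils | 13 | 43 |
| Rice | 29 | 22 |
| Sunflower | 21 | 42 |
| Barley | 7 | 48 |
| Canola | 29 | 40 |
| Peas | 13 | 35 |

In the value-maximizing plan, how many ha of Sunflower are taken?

Sort by value density: Barley 48/7≈6.86, Lentils 43/13≈3.31, Peas 35/13≈2.69, Sunflower 42/21≈2, Canola 40/29≈1.38, Rice 22/29≈0.759.
All 7 ha of Barley fit (value 48) ; 27 remain.
All 13 ha of Lentils fit (value 43) ; 14 remain.
All 13 ha of Peas fit (value 35) ; 1 remain.
1 ha left: a 1/21 share of Sunflower gives 42×1/21 = 2.

1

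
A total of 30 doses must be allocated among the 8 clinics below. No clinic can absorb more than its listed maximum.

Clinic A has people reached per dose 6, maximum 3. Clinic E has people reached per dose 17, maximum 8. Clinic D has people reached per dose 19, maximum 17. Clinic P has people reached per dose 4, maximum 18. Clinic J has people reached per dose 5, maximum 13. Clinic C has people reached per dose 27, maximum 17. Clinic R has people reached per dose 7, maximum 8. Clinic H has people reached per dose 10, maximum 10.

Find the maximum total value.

706

Highest people reached per dose first: Clinic C 27 > Clinic D 19 > Clinic E 17 > Clinic H 10 > Clinic R 7 > Clinic A 6 > Clinic J 5 > Clinic P 4.
Give Clinic C 17 to hit its cap of 17 — 13 left.
Clinic D has room for 17 but only 13 remain, so it gets 13.
Total = 19×13 + 27×17 = 706.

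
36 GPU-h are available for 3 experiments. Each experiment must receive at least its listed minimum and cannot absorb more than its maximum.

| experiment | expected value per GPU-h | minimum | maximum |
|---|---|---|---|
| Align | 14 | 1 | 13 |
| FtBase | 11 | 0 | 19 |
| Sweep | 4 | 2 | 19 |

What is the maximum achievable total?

407

Meeting every minimum uses 1+0+2 = 3 GPU-h, leaving 33.
Rank by expected value per GPU-h: Align 14 > FtBase 11 > Sweep 4.
Align: +12 to 13 (cap) — 21 left.
Give FtBase 19 more to hit its cap of 19 — 2 left.
Only 2 left; Sweep takes them to reach 4.
Total = 14×13 + 11×19 + 4×4 = 407.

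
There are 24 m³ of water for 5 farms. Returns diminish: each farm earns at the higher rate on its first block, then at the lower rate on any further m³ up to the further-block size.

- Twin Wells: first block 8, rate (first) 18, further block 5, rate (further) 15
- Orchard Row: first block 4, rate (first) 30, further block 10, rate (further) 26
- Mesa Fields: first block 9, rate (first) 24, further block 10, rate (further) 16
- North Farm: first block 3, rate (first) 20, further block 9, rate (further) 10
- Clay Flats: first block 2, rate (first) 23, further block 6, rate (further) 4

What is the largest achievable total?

619

Order all 10 blocks by rate: Orchard Row/tier1 30 > Orchard Row/tier2 26 > Mesa Fields/tier1 24 > Clay Flats/tier1 23 > North Farm/tier1 20 > Twin Wells/tier1 18 > Mesa Fields/tier2 16 > Twin Wells/tier2 15 > North Farm/tier2 10 > Clay Flats/tier2 4.
Orchard Row/tier1 (30): +4 ; 20 left.
Fill Orchard Row tier2 block (10 at 26) ; 10 left.
Mesa Fields/tier1 (24): +9 ; 1 left.
Clay Flats tier1 at 23: only 1 left, fill 1.
Total = 30×4 + 26×10 + 24×9 + 23×1 = 619.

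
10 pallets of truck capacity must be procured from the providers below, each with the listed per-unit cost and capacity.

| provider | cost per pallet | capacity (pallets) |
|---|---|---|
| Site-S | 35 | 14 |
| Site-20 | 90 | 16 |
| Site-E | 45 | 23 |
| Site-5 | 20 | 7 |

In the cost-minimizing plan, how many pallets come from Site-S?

3

Cheapest first:
Take 7 from Site-5 at 20 → need 3 more.
Site-S (35): take the remaining 3 → done.
Site-E, Site-20: unused.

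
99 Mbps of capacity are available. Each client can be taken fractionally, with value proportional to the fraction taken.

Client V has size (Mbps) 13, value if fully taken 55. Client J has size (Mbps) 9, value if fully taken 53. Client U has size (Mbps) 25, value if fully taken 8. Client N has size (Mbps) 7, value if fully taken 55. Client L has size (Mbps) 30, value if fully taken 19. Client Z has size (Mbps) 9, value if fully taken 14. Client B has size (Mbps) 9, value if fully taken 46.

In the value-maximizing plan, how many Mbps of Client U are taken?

22

Sort by value density: Client N 55/7≈7.86, Client J 53/9≈5.89, Client B 46/9≈5.11, Client V 55/13≈4.23, Client Z 14/9≈1.56, Client L 19/30≈0.633, Client U 8/25≈0.32.
Take all of Client N (7 Mbps, value 55) ; 92 Mbps left.
All 9 Mbps of Client J fit (value 53) ; 83 remain.
Take all of Client B (9 Mbps, value 46) ; 74 Mbps left.
Take all of Client V (13 Mbps, value 55) ; 61 Mbps left.
Client Z: take in full, 9 Mbps for value 14 ; 52 left.
Client L: take in full, 30 Mbps for value 19 ; 22 left.
22 Mbps left: a 22/25 share of Client U gives 8×22/25 = 7.04.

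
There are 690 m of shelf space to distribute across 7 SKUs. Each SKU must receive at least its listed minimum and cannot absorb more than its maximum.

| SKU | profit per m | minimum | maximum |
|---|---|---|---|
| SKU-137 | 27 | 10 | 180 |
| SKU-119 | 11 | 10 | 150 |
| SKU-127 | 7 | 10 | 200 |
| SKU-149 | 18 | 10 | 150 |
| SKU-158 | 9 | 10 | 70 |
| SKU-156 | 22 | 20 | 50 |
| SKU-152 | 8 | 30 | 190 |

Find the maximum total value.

Meeting every minimum uses 10+10+10+10+10+20+30 = 100 m, leaving 590.
Highest profit per m first: SKU-137 27 > SKU-156 22 > SKU-149 18 > SKU-119 11 > SKU-158 9 > SKU-152 8 > SKU-127 7.
SKU-137 takes 170 more to reach its cap of 180 → 420 left.
Give SKU-156 30 more to hit its cap of 50 → 390 left.
SKU-149 takes 140 more to reach its cap of 150 → 250 left.
Give SKU-119 140 more to hit its cap of 150 → 110 left.
Give SKU-158 60 more to hit its cap of 70 → 50 left.
SKU-152 has room for 160 more but only 50 remain, so it gets 80.
Total = 27×180 + 11×150 + 7×10 + 18×150 + 9×70 + 22×50 + 8×80 = 11650.

11650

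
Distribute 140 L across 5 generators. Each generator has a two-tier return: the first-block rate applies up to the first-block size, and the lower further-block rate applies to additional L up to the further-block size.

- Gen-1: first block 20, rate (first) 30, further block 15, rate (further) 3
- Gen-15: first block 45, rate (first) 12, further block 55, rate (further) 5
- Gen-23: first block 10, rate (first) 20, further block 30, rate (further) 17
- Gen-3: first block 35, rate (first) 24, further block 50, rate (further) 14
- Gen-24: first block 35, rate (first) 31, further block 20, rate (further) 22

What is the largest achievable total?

Order all 10 blocks by rate: Gen-24/first 31 > Gen-1/first 30 > Gen-3/first 24 > Gen-24/second 22 > Gen-23/first 20 > Gen-23/second 17 > Gen-3/second 14 > Gen-15/first 12 > Gen-15/second 5 > Gen-1/second 3.
Gen-24 first at 31: fill all 35 ; 105 left.
Gen-1/first (30): +20 ; 85 left.
Fill Gen-3 first block (35 at 24) ; 50 left.
Gen-24 second at 22: fill all 20 ; 30 left.
Gen-23/first (20): +10 ; 20 left.
Gen-23/second: +20 of 30 at 17; pool empty.
Total = 31×35 + 30×20 + 24×35 + 22×20 + 20×10 + 17×20 = 3505.

3505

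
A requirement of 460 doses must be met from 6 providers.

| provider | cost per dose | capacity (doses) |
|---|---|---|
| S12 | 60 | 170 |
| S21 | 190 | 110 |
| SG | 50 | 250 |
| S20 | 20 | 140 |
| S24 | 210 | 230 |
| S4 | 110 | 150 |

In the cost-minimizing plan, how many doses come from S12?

70

Use providers in increasing cost order.
S20 at 20: take all 140 doses → 320 still needed.
Take 250 from SG at 50 → need 70 more.
Take 70 from S12 at 60 to finish.
S4, S21, S24: unused.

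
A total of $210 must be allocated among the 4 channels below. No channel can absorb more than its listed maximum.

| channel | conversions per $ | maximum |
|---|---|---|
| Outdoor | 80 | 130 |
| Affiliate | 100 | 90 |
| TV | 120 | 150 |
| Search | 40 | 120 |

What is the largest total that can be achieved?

Rank by conversions per $: TV 120 > Affiliate 100 > Outdoor 80 > Search 40.
TV: +150 to 150 (cap) — 60 left.
Affiliate: +60 (room for 90) → 60. Pool exhausted.
Total = 100×60 + 120×150 = 24000.

24000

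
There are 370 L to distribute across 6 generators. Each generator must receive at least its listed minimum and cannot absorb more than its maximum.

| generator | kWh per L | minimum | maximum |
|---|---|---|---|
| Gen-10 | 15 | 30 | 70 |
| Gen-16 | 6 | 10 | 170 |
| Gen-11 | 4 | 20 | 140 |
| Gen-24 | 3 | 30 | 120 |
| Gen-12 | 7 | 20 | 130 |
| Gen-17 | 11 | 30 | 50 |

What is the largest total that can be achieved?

3100

Meeting every minimum uses 30+10+20+30+20+30 = 140 L, leaving 230.
Rank by kWh per L: Gen-10 15 > Gen-17 11 > Gen-12 7 > Gen-16 6 > Gen-11 4 > Gen-24 3.
Gen-10 takes 40 more to reach its cap of 70 → 190 left.
Gen-17 takes 20 more to reach its cap of 50 → 170 left.
Gen-12: +110 to 130 (cap) → 60 left.
Gen-16: +60 (room for 160) → 70. Pool exhausted.
Total = 15×70 + 6×70 + 4×20 + 3×30 + 7×130 + 11×50 = 3100.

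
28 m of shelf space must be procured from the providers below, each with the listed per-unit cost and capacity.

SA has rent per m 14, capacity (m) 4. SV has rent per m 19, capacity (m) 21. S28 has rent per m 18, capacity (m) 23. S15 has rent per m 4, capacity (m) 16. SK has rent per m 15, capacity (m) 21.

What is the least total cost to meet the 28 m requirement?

240

Cheapest first:
Take 16 from S15 at 4 → need 12 more.
Take 4 from SA at 14 → need 8 more.
SK at 15: take 8 of its 21 → requirement met.
S28, SV: unused.
Cost = 16×4 + 4×14 + 8×15 = 240.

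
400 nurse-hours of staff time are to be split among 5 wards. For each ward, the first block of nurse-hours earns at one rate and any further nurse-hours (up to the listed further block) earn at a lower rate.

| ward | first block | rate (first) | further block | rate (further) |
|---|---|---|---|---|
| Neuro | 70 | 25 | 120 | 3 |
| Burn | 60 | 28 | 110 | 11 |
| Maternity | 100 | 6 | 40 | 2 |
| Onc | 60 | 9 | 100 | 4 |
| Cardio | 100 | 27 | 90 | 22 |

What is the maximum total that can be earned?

8990

Order all 10 blocks by rate: Burn/first 28 > Cardio/first 27 > Neuro/first 25 > Cardio/second 22 > Burn/second 11 > Onc/first 9 > Maternity/first 6 > Onc/second 4 > Neuro/second 3 > Maternity/second 2.
Fill Burn first block (60 at 28) → 340 left.
Cardio first at 27: fill all 100 → 240 left.
Neuro/first (25): +70 → 170 left.
Fill Cardio second block (90 at 22) → 80 left.
Burn second at 11: only 80 left, fill 80.
Total = 28×60 + 27×100 + 25×70 + 22×90 + 11×80 = 8990.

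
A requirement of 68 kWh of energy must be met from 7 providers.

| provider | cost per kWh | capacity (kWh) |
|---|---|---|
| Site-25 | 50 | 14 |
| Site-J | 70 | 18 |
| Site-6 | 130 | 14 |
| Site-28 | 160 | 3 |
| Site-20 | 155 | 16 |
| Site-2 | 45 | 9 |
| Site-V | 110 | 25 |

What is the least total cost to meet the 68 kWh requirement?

5375

Cheapest first:
Site-2 (45): use full 9 → 59 kWh to go.
Site-25 (50): use full 14 → 45 kWh to go.
Site-J at 70: take all 18 kWh → 27 still needed.
Site-V (110): use full 25 → 2 kWh to go.
Site-6 at 130: take 2 of its 14 → requirement met.
Site-20, Site-28: unused.
Cost = 9×45 + 14×50 + 18×70 + 25×110 + 2×130 = 5375.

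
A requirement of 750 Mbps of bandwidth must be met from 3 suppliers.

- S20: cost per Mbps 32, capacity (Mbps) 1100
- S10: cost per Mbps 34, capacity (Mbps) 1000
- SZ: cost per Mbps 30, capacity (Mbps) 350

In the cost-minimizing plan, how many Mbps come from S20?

Use suppliers in increasing cost order.
Take 350 from SZ at 30 ; need 400 more.
Take 400 from S20 at 32 to finish.
S10: unused.

400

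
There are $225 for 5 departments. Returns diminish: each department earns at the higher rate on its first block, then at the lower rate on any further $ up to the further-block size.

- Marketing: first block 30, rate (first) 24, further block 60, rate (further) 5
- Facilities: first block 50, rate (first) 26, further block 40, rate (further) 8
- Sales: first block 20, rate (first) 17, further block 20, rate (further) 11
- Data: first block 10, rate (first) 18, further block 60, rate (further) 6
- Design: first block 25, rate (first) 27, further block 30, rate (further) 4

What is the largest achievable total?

3935

Order all 10 blocks by rate: Design/first 27 > Facilities/first 26 > Marketing/first 24 > Data/first 18 > Sales/first 17 > Sales/second 11 > Facilities/second 8 > Data/second 6 > Marketing/second 5 > Design/second 4.
Fill Design first block (25 at 27) — 200 left.
Fill Facilities first block (50 at 26) — 150 left.
Fill Marketing first block (30 at 24) — 120 left.
Data first at 18: fill all 10 — 110 left.
Sales first at 17: fill all 20 — 90 left.
Sales second at 11: fill all 20 — 70 left.
Facilities second at 8: fill all 40 — 30 left.
Data/second: +30 of 60 at 6; pool empty.
Total = 27×25 + 26×50 + 24×30 + 18×10 + 17×20 + 11×20 + 8×40 + 6×30 = 3935.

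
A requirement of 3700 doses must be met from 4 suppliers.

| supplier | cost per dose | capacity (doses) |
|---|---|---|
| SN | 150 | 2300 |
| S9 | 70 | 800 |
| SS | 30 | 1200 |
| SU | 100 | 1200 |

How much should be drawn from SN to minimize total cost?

Cheapest first:
SS (30): use full 1200 ; 2500 doses to go.
S9 at 70: take all 800 doses ; 1700 still needed.
SU (100): use full 1200 ; 500 doses to go.
SN (150): take the remaining 500 ; done.

500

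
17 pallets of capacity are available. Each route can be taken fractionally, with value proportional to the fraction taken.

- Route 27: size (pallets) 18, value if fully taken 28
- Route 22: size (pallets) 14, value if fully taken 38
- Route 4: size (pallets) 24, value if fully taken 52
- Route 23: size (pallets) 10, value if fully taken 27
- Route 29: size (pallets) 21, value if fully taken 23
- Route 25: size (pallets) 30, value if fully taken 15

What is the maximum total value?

Rank by value-to-size ratio: Route 22 38/14≈2.71, Route 23 27/10≈2.7, Route 4 52/24≈2.17, Route 27 28/18≈1.56, Route 29 23/21≈1.1, Route 25 15/30≈0.5.
All 14 pallets of Route 22 fit (value 38) ; 3 remain.
Only 3 pallets remain; take 3/10 of Route 23 for value 27×3/10 = 8.1.
Total value = 46.1.

46.1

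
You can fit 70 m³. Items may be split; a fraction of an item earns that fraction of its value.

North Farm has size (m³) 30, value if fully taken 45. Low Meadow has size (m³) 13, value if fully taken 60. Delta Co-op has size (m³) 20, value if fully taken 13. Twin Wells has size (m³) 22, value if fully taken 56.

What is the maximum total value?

Sort by value density: Low Meadow 60/13≈4.62, Twin Wells 56/22≈2.55, North Farm 45/30≈1.5, Delta Co-op 13/20≈0.65.
Low Meadow: take in full, 13 m³ for value 60 ; 57 left.
Take all of Twin Wells (22 m³, value 56) ; 35 m³ left.
Take all of North Farm (30 m³, value 45) ; 5 m³ left.
Only 5 m³ remain; take 5/20 of Delta Co-op for value 13×5/20 = 3.25.
Total value = 164.25.

164.25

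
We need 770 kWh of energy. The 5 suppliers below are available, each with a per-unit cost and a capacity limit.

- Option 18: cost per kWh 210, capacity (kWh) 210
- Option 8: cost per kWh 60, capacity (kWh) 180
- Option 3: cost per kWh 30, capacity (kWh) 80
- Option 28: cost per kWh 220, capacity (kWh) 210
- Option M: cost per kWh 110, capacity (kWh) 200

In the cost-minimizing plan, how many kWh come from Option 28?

Use suppliers in increasing cost order.
Option 3 at 30: take all 80 kWh — 690 still needed.
Take 180 from Option 8 at 60 — need 510 more.
Take 200 from Option M at 110 — need 310 more.
Take 210 from Option 18 at 210 — need 100 more.
Take 100 from Option 28 at 220 to finish.

100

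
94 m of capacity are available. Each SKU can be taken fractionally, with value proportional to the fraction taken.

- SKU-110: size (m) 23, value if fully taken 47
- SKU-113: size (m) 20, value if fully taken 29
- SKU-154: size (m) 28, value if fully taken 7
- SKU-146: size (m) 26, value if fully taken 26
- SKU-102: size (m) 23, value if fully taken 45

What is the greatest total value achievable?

147.5

Best value per unit of size first: SKU-110 47/23≈2.04, SKU-102 45/23≈1.96, SKU-113 29/20≈1.45, SKU-146 26/26≈1, SKU-154 7/28≈0.25.
SKU-110: take in full, 23 m for value 47 → 71 left.
SKU-102: take in full, 23 m for value 45 → 48 left.
SKU-113: take in full, 20 m for value 29 → 28 left.
SKU-146: take in full, 26 m for value 26 → 2 left.
2 m left: a 2/28 share of SKU-154 gives 7×2/28 = 0.5.
Total value = 147.5.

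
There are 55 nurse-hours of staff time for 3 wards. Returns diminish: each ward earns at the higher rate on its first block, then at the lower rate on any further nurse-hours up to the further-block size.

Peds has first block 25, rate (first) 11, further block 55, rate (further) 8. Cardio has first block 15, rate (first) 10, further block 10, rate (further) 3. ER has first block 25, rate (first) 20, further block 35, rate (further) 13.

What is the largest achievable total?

Order all 6 blocks by rate: ER/first 20 > ER/second 13 > Peds/first 11 > Cardio/first 10 > Peds/second 8 > Cardio/second 3.
Fill ER first block (25 at 20) → 30 left.
30 remain; put them into ER second at 13.
Total = 20×25 + 13×30 = 890.

890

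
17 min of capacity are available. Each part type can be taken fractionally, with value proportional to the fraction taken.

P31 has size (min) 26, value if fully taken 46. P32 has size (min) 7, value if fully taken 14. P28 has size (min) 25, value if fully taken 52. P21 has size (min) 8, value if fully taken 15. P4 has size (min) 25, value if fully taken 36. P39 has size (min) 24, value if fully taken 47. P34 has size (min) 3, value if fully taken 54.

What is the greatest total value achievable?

Rank by value-to-size ratio: P34 54/3≈18, P28 52/25≈2.08, P32 14/7≈2, P39 47/24≈1.96, P21 15/8≈1.88, P31 46/26≈1.77, P4 36/25≈1.44.
P34: take in full, 3 min for value 54 — 14 left.
Fill the last 14 min with part of P28: 14/25 of it earns 29.12.
Total value = 83.12.

83.12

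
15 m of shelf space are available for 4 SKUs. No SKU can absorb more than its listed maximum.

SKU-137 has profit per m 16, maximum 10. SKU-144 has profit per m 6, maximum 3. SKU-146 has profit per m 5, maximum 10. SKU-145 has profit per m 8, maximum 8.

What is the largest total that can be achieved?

Rank by profit per m: SKU-137 16 > SKU-145 8 > SKU-144 6 > SKU-146 5.
Give SKU-137 10 to hit its cap of 10 ; 5 left.
SKU-145: +5 (room for 8) → 5. Pool exhausted.
Total = 16×10 + 8×5 = 200.

200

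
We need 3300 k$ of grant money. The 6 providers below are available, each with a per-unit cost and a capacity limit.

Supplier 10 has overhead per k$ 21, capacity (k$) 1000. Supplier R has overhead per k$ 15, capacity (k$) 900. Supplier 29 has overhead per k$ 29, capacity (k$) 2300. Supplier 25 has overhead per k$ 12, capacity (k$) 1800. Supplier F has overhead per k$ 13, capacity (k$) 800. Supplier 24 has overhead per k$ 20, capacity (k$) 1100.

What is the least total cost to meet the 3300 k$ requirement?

Fill from the cheapest provider first.
Supplier 25 (12): use full 1800 — 1500 k$ to go.
Supplier F at 13: take all 800 k$ — 700 still needed.
Take 700 from Supplier R at 15 to finish.
Supplier 24, Supplier 10, Supplier 29: unused.
Cost = 1800×12 + 800×13 + 700×15 = 42500.

42500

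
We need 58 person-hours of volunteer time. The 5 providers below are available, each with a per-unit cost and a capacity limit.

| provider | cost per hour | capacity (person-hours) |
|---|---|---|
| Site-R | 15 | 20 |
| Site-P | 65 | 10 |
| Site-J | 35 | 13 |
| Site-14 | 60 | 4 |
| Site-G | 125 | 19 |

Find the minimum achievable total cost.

3020

Fill from the cheapest provider first.
Take 20 from Site-R at 15 → need 38 more.
Take 13 from Site-J at 35 → need 25 more.
Site-14 (60): use full 4 → 21 person-hours to go.
Site-P at 65: take all 10 person-hours → 11 still needed.
Site-G (125): take the remaining 11 → done.
Cost = 20×15 + 13×35 + 4×60 + 10×65 + 11×125 = 3020.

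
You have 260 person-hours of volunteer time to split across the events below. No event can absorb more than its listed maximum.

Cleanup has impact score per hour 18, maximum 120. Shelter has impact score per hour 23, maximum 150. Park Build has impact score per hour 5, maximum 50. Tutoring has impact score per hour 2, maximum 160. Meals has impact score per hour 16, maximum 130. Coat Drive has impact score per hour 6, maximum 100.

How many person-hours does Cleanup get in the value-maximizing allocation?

110

Order the events by impact score per hour: Shelter 23 > Cleanup 18 > Meals 16 > Coat Drive 6 > Park Build 5 > Tutoring 2.
Give Shelter 150 to hit its cap of 150 → 110 left.
Cleanup has room for 120 but only 110 remain, so it gets 110.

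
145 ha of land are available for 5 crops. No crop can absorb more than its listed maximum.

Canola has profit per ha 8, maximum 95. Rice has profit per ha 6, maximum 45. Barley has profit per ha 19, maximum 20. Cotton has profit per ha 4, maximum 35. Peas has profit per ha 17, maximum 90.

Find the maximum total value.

2190

Rank by profit per ha: Barley 19 > Peas 17 > Canola 8 > Rice 6 > Cotton 4.
Give Barley 20 to hit its cap of 20 ; 125 left.
Peas takes 90 to reach its cap of 90 ; 35 left.
Canola has room for 95 but only 35 remain, so it gets 35.
Total = 8×35 + 19×20 + 17×90 = 2190.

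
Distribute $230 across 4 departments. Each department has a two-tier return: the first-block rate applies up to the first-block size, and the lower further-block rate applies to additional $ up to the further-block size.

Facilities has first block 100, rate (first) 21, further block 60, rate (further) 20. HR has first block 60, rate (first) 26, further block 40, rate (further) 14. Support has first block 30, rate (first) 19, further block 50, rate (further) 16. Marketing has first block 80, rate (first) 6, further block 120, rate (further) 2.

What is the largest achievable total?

Treat each block as its own option and order by rate: HR/tier1 26 > Facilities/tier1 21 > Facilities/tier2 20 > Support/tier1 19 > Support/tier2 16 > HR/tier2 14 > Marketing/tier1 6 > Marketing/tier2 2.
HR/tier1 (26): +60 — 170 left.
Facilities tier1 at 21: fill all 100 — 70 left.
Facilities/tier2 (20): +60 — 10 left.
Support/tier1: +10 of 30 at 19; pool empty.
Total = 26×60 + 21×100 + 20×60 + 19×10 = 5050.

5050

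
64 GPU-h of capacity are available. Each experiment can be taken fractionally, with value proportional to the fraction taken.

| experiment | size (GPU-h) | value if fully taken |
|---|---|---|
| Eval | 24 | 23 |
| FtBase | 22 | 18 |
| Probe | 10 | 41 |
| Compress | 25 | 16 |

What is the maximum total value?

Best value per unit of size first: Probe 41/10≈4.1, Eval 23/24≈0.958, FtBase 18/22≈0.818, Compress 16/25≈0.64.
All 10 GPU-h of Probe fit (value 41) ; 54 remain.
Eval: take in full, 24 GPU-h for value 23 ; 30 left.
Take all of FtBase (22 GPU-h, value 18) ; 8 GPU-h left.
Fill the last 8 GPU-h with part of Compress: 8/25 of it earns 5.12.
Total value = 87.12.

87.12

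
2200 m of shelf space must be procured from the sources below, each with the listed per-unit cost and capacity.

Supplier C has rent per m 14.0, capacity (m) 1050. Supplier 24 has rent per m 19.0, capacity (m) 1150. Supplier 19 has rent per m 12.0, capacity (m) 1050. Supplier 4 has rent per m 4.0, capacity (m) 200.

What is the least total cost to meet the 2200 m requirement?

26700

Cheapest first:
Take 200 from Supplier 4 at 4.0 → need 2000 more.
Supplier 19 at 12.0: take all 1050 m → 950 still needed.
Supplier C at 14.0: take 950 of its 1050 → requirement met.
Supplier 24: unused.
Cost = 200×4.0 + 1050×12.0 + 950×14.0 = 26700.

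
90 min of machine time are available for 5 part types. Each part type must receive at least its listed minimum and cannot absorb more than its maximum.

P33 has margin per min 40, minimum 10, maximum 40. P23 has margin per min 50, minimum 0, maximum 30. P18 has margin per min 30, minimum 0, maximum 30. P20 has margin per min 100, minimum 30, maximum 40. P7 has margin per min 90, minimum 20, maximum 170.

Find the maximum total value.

8000

Meeting every minimum uses 10+0+0+30+20 = 60 min, leaving 30.
Rank by margin per min: P20 100 > P7 90 > P23 50 > P33 40 > P18 30.
P20 takes 10 more to reach its cap of 40 — 20 left.
Only 20 left; P7 takes them to reach 40.
Total = 40×10 + 100×40 + 90×40 = 8000.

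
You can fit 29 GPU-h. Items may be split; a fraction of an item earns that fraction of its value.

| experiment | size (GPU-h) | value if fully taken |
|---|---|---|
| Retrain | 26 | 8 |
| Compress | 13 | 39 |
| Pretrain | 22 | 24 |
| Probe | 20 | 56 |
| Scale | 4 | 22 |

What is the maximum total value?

94.6

Best value per unit of size first: Scale 22/4≈5.5, Compress 39/13≈3, Probe 56/20≈2.8, Pretrain 24/22≈1.09, Retrain 8/26≈0.308.
Take all of Scale (4 GPU-h, value 22) → 25 GPU-h left.
Take all of Compress (13 GPU-h, value 39) → 12 GPU-h left.
Only 12 GPU-h remain; take 12/20 of Probe for value 56×12/20 = 33.6.
Total value = 94.6.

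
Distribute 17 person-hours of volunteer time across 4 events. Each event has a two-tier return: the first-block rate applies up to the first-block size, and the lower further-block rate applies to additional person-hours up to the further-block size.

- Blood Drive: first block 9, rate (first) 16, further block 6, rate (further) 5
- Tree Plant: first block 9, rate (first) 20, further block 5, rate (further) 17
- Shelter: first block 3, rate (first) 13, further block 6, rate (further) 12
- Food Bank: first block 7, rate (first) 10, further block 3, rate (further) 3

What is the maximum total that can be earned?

Treat each block as its own option and order by rate: Tree Plant/first 20 > Tree Plant/second 17 > Blood Drive/first 16 > Shelter/first 13 > Shelter/second 12 > Food Bank/first 10 > Blood Drive/second 5 > Food Bank/second 3.
Tree Plant first at 20: fill all 9 — 8 left.
Tree Plant second at 17: fill all 5 — 3 left.
3 remain; put them into Blood Drive first at 16.
Total = 20×9 + 17×5 + 16×3 = 313.

313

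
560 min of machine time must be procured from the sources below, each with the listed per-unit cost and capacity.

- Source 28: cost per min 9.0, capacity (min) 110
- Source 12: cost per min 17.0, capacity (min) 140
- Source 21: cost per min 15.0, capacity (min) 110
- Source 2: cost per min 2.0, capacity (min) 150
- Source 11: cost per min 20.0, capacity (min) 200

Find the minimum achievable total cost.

6320

Fill from the cheapest source first.
Take 150 from Source 2 at 2.0 — need 410 more.
Source 28 at 9.0: take all 110 min — 300 still needed.
Source 21 at 15.0: take all 110 min — 190 still needed.
Take 140 from Source 12 at 17.0 — need 50 more.
Source 11 (20.0): take the remaining 50 — done.
Cost = 150×2.0 + 110×9.0 + 110×15.0 + 140×17.0 + 50×20.0 = 6320.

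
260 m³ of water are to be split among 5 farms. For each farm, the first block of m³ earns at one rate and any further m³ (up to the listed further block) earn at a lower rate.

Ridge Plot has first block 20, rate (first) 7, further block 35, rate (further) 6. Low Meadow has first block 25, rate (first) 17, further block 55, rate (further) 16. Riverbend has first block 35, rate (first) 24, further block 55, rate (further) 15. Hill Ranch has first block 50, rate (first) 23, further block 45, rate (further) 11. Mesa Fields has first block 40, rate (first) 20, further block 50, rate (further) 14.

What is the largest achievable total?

Treat each block as its own option and order by rate: Riverbend/tier1 24 > Hill Ranch/tier1 23 > Mesa Fields/tier1 20 > Low Meadow/tier1 17 > Low Meadow/tier2 16 > Riverbend/tier2 15 > Mesa Fields/tier2 14 > Hill Ranch/tier2 11 > Ridge Plot/tier1 7 > Ridge Plot/tier2 6.
Riverbend tier1 at 24: fill all 35 ; 225 left.
Hill Ranch tier1 at 23: fill all 50 ; 175 left.
Fill Mesa Fields tier1 block (40 at 20) ; 135 left.
Fill Low Meadow tier1 block (25 at 17) ; 110 left.
Low Meadow tier2 at 16: fill all 55 ; 55 left.
Riverbend tier2 at 15: fill all 55 ; 0 left.
Total = 24×35 + 23×50 + 20×40 + 17×25 + 16×55 + 15×55 = 4920.

4920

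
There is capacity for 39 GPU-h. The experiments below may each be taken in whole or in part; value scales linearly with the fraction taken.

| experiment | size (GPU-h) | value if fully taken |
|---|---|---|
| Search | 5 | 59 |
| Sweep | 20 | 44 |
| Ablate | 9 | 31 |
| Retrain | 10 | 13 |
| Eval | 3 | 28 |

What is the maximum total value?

Best value per unit of size first: Search 59/5≈11.8, Eval 28/3≈9.33, Ablate 31/9≈3.44, Sweep 44/20≈2.2, Retrain 13/10≈1.3.
Search: take in full, 5 GPU-h for value 59 → 34 left.
Take all of Eval (3 GPU-h, value 28) → 31 GPU-h left.
All 9 GPU-h of Ablate fit (value 31) → 22 remain.
All 20 GPU-h of Sweep fit (value 44) → 2 remain.
Only 2 GPU-h remain; take 2/10 of Retrain for value 13×2/10 = 2.6.
Total value = 164.6.

164.6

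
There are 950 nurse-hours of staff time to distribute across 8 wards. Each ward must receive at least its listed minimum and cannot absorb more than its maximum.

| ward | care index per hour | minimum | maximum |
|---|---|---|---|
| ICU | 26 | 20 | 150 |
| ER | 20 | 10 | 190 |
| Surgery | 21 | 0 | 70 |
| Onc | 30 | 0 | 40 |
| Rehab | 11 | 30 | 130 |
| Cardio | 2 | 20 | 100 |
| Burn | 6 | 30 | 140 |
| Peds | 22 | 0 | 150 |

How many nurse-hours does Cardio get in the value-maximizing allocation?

80

Meeting every minimum uses 20+10+0+0+30+20+30+0 = 110 nurse-hours, leaving 840.
Highest care index per hour first: Onc 30 > ICU 26 > Peds 22 > Surgery 21 > ER 20 > Rehab 11 > Burn 6 > Cardio 2.
Onc: +40 to 40 (cap) → 800 left.
ICU: +130 to 150 (cap) → 670 left.
Give Peds 150 more to hit its cap of 150 → 520 left.
Give Surgery 70 more to hit its cap of 70 → 450 left.
ER takes 180 more to reach its cap of 190 → 270 left.
Rehab takes 100 more to reach its cap of 130 → 170 left.
Give Burn 110 more to hit its cap of 140 → 60 left.
Only 60 left; Cardio takes them to reach 80.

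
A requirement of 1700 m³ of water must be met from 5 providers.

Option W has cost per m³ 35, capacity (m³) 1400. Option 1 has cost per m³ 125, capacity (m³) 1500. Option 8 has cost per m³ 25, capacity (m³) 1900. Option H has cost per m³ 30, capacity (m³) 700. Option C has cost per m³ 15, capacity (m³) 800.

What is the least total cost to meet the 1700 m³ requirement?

Cheapest first:
Take 800 from Option C at 15 — need 900 more.
Take 900 from Option 8 at 25 to finish.
Option H, Option W, Option 1: unused.
Cost = 800×15 + 900×25 = 34500.

34500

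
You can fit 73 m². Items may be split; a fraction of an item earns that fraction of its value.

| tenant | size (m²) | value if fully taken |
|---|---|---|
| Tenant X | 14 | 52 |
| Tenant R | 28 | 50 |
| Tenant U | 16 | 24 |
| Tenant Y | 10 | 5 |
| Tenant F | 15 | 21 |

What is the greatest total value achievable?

Rank by value-to-size ratio: Tenant X 52/14≈3.71, Tenant R 50/28≈1.79, Tenant U 24/16≈1.5, Tenant F 21/15≈1.4, Tenant Y 5/10≈0.5.
All 14 m² of Tenant X fit (value 52) → 59 remain.
Tenant R: take in full, 28 m² for value 50 → 31 left.
Take all of Tenant U (16 m², value 24) → 15 m² left.
Tenant F: take in full, 15 m² for value 21 → 0 left.
Total value = 147.

147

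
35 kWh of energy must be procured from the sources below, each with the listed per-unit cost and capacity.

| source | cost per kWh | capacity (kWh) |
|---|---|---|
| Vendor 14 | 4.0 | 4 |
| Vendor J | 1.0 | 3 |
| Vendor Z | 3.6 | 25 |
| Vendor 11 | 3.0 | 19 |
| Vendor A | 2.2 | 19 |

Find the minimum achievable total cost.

Fill from the cheapest source first.
Take 3 from Vendor J at 1.0 — need 32 more.
Vendor A at 2.2: take all 19 kWh — 13 still needed.
Vendor 11 at 3.0: take 13 of its 19 — requirement met.
Vendor Z, Vendor 14: unused.
Cost = 3×1.0 + 19×2.2 + 13×3.0 = 83.8.

83.8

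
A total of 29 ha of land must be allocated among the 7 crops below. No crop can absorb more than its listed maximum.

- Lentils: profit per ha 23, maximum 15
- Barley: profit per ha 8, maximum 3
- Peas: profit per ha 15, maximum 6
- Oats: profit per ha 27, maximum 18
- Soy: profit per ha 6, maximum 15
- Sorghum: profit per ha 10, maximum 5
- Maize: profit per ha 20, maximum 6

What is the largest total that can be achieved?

Rank by profit per ha: Oats 27 > Lentils 23 > Maize 20 > Peas 15 > Sorghum 10 > Barley 8 > Soy 6.
Give Oats 18 to hit its cap of 18 → 11 left.
Lentils: +11 (room for 15) → 11. Pool exhausted.
Total = 23×11 + 27×18 = 739.

739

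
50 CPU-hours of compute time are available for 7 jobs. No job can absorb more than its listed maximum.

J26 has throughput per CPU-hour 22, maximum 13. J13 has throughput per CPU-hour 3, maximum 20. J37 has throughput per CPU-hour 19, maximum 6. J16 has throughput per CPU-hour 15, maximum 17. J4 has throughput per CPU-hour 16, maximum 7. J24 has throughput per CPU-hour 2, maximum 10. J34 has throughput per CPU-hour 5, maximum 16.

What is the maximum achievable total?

802

Rank by throughput per CPU-hour: J26 22 > J37 19 > J4 16 > J16 15 > J34 5 > J13 3 > J24 2.
Give J26 13 to hit its cap of 13 ; 37 left.
J37: +6 to 6 (cap) ; 31 left.
J4: +7 to 7 (cap) ; 24 left.
J16 takes 17 to reach its cap of 17 ; 7 left.
J34: +7 (room for 16) → 7. Pool exhausted.
Total = 22×13 + 19×6 + 15×17 + 16×7 + 5×7 = 802.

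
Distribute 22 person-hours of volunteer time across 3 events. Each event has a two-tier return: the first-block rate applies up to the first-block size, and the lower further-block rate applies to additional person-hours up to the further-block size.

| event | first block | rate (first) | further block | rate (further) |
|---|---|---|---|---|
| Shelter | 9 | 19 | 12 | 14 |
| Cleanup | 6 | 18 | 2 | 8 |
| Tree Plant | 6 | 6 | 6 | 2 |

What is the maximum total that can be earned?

Treat each block as its own option and order by rate: Shelter/tier1 19 > Cleanup/tier1 18 > Shelter/tier2 14 > Cleanup/tier2 8 > Tree Plant/tier1 6 > Tree Plant/tier2 2.
Fill Shelter tier1 block (9 at 19) — 13 left.
Cleanup/tier1 (18): +6 — 7 left.
Shelter/tier2: +7 of 12 at 14; pool empty.
Total = 19×9 + 18×6 + 14×7 = 377.

377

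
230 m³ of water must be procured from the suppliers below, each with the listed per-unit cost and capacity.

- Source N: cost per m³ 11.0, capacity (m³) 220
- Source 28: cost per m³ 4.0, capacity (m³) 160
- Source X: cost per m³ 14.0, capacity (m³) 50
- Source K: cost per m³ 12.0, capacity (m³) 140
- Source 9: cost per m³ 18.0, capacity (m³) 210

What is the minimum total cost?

1410

Cheapest first:
Source 28 at 4.0: take all 160 m³ ; 70 still needed.
Source N at 11.0: take 70 of its 220 ; requirement met.
Source K, Source X, Source 9: unused.
Cost = 160×4.0 + 70×11.0 = 1410.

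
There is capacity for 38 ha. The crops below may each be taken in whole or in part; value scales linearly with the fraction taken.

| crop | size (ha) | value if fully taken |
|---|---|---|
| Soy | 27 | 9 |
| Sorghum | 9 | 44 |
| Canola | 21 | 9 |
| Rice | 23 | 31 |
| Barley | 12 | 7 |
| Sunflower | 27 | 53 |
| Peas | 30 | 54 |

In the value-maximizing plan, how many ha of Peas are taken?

2

Rank by value-to-size ratio: Sorghum 44/9≈4.89, Sunflower 53/27≈1.96, Peas 54/30≈1.8, Rice 31/23≈1.35, Barley 7/12≈0.583, Canola 9/21≈0.429, Soy 9/27≈0.333.
All 9 ha of Sorghum fit (value 44) — 29 remain.
All 27 ha of Sunflower fit (value 53) — 2 remain.
2 ha left: a 2/30 share of Peas gives 54×2/30 = 3.6.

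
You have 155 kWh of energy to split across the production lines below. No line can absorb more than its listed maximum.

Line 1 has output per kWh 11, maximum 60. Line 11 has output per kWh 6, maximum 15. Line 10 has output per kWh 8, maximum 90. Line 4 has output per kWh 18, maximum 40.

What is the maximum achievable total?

1820

Highest output per kWh first: Line 4 18 > Line 1 11 > Line 10 8 > Line 11 6.
Give Line 4 40 to hit its cap of 40 → 115 left.
Line 1 takes 60 to reach its cap of 60 → 55 left.
Line 10: +55 (room for 90) → 55. Pool exhausted.
Total = 11×60 + 8×55 + 18×40 = 1820.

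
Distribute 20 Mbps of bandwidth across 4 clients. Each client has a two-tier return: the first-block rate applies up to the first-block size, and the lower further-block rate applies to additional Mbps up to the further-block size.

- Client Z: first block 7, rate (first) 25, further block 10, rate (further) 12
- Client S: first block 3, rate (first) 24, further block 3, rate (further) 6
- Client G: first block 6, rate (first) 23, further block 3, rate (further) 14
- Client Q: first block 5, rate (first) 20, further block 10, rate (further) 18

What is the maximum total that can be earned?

465

Order all 8 blocks by rate: Client Z/first 25 > Client S/first 24 > Client G/first 23 > Client Q/first 20 > Client Q/second 18 > Client G/second 14 > Client Z/second 12 > Client S/second 6.
Client Z first at 25: fill all 7 ; 13 left.
Client S first at 24: fill all 3 ; 10 left.
Fill Client G first block (6 at 23) ; 4 left.
4 remain; put them into Client Q first at 20.
Total = 25×7 + 24×3 + 23×6 + 20×4 = 465.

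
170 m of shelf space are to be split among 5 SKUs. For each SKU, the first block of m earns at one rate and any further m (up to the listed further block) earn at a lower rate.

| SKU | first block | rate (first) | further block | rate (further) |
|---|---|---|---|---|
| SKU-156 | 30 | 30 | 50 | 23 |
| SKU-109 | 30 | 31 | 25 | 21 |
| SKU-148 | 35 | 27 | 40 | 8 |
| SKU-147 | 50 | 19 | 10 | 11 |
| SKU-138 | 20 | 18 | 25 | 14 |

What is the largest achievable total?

Rank every tier by rate: SKU-109/first 31 > SKU-156/first 30 > SKU-148/first 27 > SKU-156/second 23 > SKU-109/second 21 > SKU-147/first 19 > SKU-138/first 18 > SKU-138/second 14 > SKU-147/second 11 > SKU-148/second 8.
SKU-109/first (31): +30 ; 140 left.
Fill SKU-156 first block (30 at 30) ; 110 left.
SKU-148 first at 27: fill all 35 ; 75 left.
Fill SKU-156 second block (50 at 23) ; 25 left.
SKU-109 second at 21: fill all 25 ; 0 left.
Total = 31×30 + 30×30 + 27×35 + 23×50 + 21×25 = 4450.

4450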